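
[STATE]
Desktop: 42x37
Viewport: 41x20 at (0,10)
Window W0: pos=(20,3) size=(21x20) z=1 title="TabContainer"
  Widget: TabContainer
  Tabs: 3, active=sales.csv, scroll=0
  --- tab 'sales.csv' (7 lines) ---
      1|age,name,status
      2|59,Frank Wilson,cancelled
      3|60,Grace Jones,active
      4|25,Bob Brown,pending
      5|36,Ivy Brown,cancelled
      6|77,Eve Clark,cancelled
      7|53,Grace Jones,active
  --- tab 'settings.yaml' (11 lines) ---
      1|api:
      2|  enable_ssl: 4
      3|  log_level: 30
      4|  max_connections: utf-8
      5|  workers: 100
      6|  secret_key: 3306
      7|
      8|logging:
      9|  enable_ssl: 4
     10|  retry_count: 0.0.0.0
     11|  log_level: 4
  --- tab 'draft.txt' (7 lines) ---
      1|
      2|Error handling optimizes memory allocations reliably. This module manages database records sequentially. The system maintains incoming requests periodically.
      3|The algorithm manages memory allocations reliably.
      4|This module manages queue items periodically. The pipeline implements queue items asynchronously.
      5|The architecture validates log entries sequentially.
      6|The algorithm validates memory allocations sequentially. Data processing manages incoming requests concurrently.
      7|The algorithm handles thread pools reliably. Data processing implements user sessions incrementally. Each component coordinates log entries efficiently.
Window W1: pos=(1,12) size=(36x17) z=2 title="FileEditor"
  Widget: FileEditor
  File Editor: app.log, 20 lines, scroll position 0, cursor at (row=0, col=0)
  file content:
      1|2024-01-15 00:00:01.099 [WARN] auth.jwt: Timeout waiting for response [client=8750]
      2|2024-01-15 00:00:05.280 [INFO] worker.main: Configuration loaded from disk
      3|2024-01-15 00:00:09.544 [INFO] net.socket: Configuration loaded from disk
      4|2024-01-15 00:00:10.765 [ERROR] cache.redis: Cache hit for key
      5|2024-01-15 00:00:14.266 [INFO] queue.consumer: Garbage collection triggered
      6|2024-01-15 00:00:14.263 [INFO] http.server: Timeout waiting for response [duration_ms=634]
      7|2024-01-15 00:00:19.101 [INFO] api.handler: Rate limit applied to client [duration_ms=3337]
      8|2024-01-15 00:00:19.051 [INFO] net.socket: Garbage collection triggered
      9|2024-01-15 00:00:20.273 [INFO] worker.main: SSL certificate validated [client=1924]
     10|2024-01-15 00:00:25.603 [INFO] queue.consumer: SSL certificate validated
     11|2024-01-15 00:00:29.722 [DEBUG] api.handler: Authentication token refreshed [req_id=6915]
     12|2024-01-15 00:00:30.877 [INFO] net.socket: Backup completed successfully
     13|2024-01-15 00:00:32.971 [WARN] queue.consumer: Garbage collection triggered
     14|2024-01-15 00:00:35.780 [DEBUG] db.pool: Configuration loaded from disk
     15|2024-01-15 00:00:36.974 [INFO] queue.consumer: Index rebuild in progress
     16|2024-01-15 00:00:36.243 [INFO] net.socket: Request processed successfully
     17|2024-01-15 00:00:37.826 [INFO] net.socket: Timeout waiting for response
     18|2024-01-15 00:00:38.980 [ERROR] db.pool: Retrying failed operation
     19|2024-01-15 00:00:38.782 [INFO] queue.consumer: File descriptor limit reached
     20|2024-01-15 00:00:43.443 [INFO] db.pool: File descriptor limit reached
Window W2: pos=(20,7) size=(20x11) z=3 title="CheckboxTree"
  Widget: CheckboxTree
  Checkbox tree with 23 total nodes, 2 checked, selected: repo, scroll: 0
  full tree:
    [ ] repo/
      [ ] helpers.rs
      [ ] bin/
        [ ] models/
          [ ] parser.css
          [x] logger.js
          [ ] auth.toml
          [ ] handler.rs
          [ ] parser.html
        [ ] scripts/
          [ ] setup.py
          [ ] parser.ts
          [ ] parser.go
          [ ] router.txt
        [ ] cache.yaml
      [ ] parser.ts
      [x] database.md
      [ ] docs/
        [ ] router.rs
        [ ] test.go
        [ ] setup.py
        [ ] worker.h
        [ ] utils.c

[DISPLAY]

                    ┃>[-] repo/        ┃┃
                    ┃   [ ] helpers.rs ┃┃
 ┏━━━━━━━━━━━━━━━━━━┃   [-] bin/       ┃┃
 ┃ FileEditor       ┃     [-] models/  ┃┃
 ┠──────────────────┃       [ ] parser.┃┃
 ┃█024-01-15 00:00:0┃       [x] logger.┃┃
 ┃2024-01-15 00:00:0┃       [ ] auth.to┃┃
 ┃2024-01-15 00:00:0┗━━━━━━━━━━━━━━━━━━┛┃
 ┃2024-01-15 00:00:10.765 [ERROR] c░┃   ┃
 ┃2024-01-15 00:00:14.266 [INFO] qu░┃   ┃
 ┃2024-01-15 00:00:14.263 [INFO] ht░┃   ┃
 ┃2024-01-15 00:00:19.101 [INFO] ap░┃   ┃
 ┃2024-01-15 00:00:19.051 [INFO] ne░┃━━━┛
 ┃2024-01-15 00:00:20.273 [INFO] wo░┃    
 ┃2024-01-15 00:00:25.603 [INFO] qu░┃    
 ┃2024-01-15 00:00:29.722 [DEBUG] a░┃    
 ┃2024-01-15 00:00:30.877 [INFO] ne░┃    
 ┃2024-01-15 00:00:32.971 [WARN] qu▼┃    
 ┗━━━━━━━━━━━━━━━━━━━━━━━━━━━━━━━━━━┛    
                                         


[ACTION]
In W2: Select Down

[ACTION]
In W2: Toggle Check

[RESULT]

                    ┃ [-] repo/        ┃┃
                    ┃>  [x] helpers.rs ┃┃
 ┏━━━━━━━━━━━━━━━━━━┃   [-] bin/       ┃┃
 ┃ FileEditor       ┃     [-] models/  ┃┃
 ┠──────────────────┃       [ ] parser.┃┃
 ┃█024-01-15 00:00:0┃       [x] logger.┃┃
 ┃2024-01-15 00:00:0┃       [ ] auth.to┃┃
 ┃2024-01-15 00:00:0┗━━━━━━━━━━━━━━━━━━┛┃
 ┃2024-01-15 00:00:10.765 [ERROR] c░┃   ┃
 ┃2024-01-15 00:00:14.266 [INFO] qu░┃   ┃
 ┃2024-01-15 00:00:14.263 [INFO] ht░┃   ┃
 ┃2024-01-15 00:00:19.101 [INFO] ap░┃   ┃
 ┃2024-01-15 00:00:19.051 [INFO] ne░┃━━━┛
 ┃2024-01-15 00:00:20.273 [INFO] wo░┃    
 ┃2024-01-15 00:00:25.603 [INFO] qu░┃    
 ┃2024-01-15 00:00:29.722 [DEBUG] a░┃    
 ┃2024-01-15 00:00:30.877 [INFO] ne░┃    
 ┃2024-01-15 00:00:32.971 [WARN] qu▼┃    
 ┗━━━━━━━━━━━━━━━━━━━━━━━━━━━━━━━━━━┛    
                                         


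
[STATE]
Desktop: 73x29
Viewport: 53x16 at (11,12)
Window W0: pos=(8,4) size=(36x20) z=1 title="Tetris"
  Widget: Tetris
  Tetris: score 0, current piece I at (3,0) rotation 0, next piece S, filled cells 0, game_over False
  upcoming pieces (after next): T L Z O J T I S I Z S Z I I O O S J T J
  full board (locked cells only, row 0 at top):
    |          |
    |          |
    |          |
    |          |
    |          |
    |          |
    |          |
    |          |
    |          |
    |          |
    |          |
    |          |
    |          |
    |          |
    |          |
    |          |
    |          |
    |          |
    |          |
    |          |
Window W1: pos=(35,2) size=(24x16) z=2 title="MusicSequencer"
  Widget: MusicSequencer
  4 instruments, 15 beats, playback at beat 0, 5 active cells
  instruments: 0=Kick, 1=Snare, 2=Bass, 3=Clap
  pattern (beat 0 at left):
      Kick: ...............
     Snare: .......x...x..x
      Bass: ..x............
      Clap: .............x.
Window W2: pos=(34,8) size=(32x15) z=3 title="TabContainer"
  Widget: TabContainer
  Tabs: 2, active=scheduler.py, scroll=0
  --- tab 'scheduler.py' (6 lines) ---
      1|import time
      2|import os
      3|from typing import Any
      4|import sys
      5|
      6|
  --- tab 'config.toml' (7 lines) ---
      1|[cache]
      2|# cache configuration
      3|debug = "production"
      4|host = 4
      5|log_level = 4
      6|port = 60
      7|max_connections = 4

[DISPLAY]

        │              ┃─────────────────────────────
        │Score:        ┃import time                  
        │0             ┃import os                    
        │              ┃from typing import Any       
        │              ┃import sys                   
        │              ┃                             
        │              ┃                             
        │              ┃                             
        │              ┃                             
        │              ┃                             
        │              ┗━━━━━━━━━━━━━━━━━━━━━━━━━━━━━
━━━━━━━━━━━━━━━━━━━━━━━━━━━━━━━━┛                    
                                                     
                                                     
                                                     
                                                     


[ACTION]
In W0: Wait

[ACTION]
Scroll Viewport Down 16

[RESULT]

        │Score:        ┃import time                  
        │0             ┃import os                    
        │              ┃from typing import Any       
        │              ┃import sys                   
        │              ┃                             
        │              ┃                             
        │              ┃                             
        │              ┃                             
        │              ┃                             
        │              ┗━━━━━━━━━━━━━━━━━━━━━━━━━━━━━
━━━━━━━━━━━━━━━━━━━━━━━━━━━━━━━━┛                    
                                                     
                                                     
                                                     
                                                     
                                                     


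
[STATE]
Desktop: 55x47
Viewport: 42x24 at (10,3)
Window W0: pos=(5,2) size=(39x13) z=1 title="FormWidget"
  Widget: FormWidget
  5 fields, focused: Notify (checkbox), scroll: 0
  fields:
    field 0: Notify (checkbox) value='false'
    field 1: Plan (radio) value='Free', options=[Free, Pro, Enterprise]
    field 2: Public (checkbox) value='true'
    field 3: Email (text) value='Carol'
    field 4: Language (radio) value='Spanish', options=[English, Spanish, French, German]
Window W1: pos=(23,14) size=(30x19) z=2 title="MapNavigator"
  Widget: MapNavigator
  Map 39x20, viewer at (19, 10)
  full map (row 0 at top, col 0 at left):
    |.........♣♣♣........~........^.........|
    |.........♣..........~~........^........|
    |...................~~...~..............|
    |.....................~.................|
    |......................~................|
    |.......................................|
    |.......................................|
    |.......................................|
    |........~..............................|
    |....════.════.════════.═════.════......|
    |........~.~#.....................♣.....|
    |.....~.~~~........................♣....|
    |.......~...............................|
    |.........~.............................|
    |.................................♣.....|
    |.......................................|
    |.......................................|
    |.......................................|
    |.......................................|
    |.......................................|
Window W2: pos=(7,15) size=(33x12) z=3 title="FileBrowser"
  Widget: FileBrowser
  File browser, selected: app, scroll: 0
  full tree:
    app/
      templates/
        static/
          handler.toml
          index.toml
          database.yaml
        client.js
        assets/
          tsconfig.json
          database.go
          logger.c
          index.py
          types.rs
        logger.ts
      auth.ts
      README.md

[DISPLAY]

mWidget                          ┃        
─────────────────────────────────┨        
tify:     [ ]                    ┃        
an:       (●) Free  ( ) Pro  ( ) ┃        
blic:     [x]                    ┃        
ail:      [Carol                ]┃        
nguage:   ( ) English  (●) Spanis┃        
                                 ┃        
                                 ┃        
                                 ┃        
                                 ┃        
━━━━━━━━━━━━━┏━━━━━━━━━━━━━━━━━━━━━━━━━━━━
━━━━━━━━━━━━━━━━━━━━━━━━━━━━━┓            
ileBrowser                   ┃────────────
─────────────────────────────┨~...........
[-] app/                     ┃.~..........
  [+] templates/             ┃............
  auth.ts                    ┃............
  README.md                  ┃............
                             ┃............
                             ┃═.═════.════
                             ┃............
                             ┃............
━━━━━━━━━━━━━━━━━━━━━━━━━━━━━┛............


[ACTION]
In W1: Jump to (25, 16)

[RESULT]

mWidget                          ┃        
─────────────────────────────────┨        
tify:     [ ]                    ┃        
an:       (●) Free  ( ) Pro  ( ) ┃        
blic:     [x]                    ┃        
ail:      [Carol                ]┃        
nguage:   ( ) English  (●) Spanis┃        
                                 ┃        
                                 ┃        
                                 ┃        
                                 ┃        
━━━━━━━━━━━━━┏━━━━━━━━━━━━━━━━━━━━━━━━━━━━
━━━━━━━━━━━━━━━━━━━━━━━━━━━━━┓            
ileBrowser                   ┃────────────
─────────────────────────────┨═.════......
[-] app/                     ┃......♣.....
  [+] templates/             ┃.......♣....
  auth.ts                    ┃............
  README.md                  ┃............
                             ┃......♣.....
                             ┃............
                             ┃............
                             ┃............
━━━━━━━━━━━━━━━━━━━━━━━━━━━━━┛............


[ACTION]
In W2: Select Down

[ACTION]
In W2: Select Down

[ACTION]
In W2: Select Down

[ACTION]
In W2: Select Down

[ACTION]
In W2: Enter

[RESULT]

mWidget                          ┃        
─────────────────────────────────┨        
tify:     [ ]                    ┃        
an:       (●) Free  ( ) Pro  ( ) ┃        
blic:     [x]                    ┃        
ail:      [Carol                ]┃        
nguage:   ( ) English  (●) Spanis┃        
                                 ┃        
                                 ┃        
                                 ┃        
                                 ┃        
━━━━━━━━━━━━━┏━━━━━━━━━━━━━━━━━━━━━━━━━━━━
━━━━━━━━━━━━━━━━━━━━━━━━━━━━━┓            
ileBrowser                   ┃────────────
─────────────────────────────┨═.════......
[-] app/                     ┃......♣.....
  [+] templates/             ┃.......♣....
  auth.ts                    ┃............
> README.md                  ┃............
                             ┃......♣.....
                             ┃............
                             ┃............
                             ┃............
━━━━━━━━━━━━━━━━━━━━━━━━━━━━━┛............


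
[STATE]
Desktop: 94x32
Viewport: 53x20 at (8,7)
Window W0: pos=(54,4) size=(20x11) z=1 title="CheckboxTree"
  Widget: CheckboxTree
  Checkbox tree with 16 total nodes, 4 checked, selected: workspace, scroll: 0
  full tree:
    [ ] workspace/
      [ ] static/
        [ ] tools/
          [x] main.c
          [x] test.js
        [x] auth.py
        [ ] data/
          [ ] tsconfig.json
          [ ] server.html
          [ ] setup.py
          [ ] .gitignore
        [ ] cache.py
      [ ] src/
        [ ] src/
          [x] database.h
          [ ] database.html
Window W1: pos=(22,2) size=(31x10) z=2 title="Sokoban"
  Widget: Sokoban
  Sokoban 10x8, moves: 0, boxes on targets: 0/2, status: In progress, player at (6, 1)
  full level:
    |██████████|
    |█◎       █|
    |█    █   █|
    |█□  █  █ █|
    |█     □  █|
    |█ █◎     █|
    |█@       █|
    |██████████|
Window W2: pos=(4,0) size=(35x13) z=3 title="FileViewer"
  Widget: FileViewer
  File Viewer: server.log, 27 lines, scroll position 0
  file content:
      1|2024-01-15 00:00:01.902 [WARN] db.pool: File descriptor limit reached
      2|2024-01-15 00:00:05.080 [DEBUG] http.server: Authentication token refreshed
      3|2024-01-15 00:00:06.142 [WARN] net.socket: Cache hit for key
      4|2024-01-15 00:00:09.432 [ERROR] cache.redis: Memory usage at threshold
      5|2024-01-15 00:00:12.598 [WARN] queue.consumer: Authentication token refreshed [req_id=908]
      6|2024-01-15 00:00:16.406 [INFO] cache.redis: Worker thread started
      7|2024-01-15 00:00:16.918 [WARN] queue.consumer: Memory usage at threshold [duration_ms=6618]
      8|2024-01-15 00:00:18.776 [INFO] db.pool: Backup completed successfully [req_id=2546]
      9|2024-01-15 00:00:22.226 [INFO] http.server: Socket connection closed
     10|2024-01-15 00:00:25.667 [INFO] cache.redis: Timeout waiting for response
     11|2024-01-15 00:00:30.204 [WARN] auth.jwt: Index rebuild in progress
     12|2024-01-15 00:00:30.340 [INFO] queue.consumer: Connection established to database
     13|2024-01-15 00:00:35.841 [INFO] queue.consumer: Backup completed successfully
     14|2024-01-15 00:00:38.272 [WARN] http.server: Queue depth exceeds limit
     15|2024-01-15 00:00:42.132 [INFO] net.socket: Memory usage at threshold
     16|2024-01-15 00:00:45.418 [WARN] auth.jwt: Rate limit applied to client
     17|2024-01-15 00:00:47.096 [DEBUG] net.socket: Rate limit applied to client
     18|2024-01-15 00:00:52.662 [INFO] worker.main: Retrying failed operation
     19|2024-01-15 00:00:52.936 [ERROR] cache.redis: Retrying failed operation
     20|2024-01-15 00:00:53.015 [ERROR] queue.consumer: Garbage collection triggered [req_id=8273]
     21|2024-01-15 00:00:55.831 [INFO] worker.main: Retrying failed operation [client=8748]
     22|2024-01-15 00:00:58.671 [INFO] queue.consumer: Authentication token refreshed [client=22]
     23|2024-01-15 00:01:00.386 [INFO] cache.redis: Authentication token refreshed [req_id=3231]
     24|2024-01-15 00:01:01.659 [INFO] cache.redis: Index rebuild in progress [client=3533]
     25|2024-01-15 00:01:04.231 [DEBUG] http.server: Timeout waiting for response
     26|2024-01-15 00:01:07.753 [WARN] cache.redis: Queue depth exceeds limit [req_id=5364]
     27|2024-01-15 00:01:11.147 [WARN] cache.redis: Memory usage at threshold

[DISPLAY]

4-01-15 00:00:12.598 [WARN] q░┃             ┃ ┃>[-] w
4-01-15 00:00:16.406 [INFO] c░┃             ┃ ┃   [-]
4-01-15 00:00:16.918 [WARN] q░┃             ┃ ┃     [
4-01-15 00:00:18.776 [INFO] d░┃             ┃ ┃      
4-01-15 00:00:22.226 [INFO] h▼┃━━━━━━━━━━━━━┛ ┃      
━━━━━━━━━━━━━━━━━━━━━━━━━━━━━━┛               ┃     [
                                              ┃     [
                                              ┗━━━━━━
                                                     
                                                     
                                                     
                                                     
                                                     
                                                     
                                                     
                                                     
                                                     
                                                     
                                                     
                                                     


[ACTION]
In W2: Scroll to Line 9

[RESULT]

4-01-15 00:00:35.841 [INFO] q█┃             ┃ ┃>[-] w
4-01-15 00:00:38.272 [WARN] h░┃             ┃ ┃   [-]
4-01-15 00:00:42.132 [INFO] n░┃             ┃ ┃     [
4-01-15 00:00:45.418 [WARN] a░┃             ┃ ┃      
4-01-15 00:00:47.096 [DEBUG] ▼┃━━━━━━━━━━━━━┛ ┃      
━━━━━━━━━━━━━━━━━━━━━━━━━━━━━━┛               ┃     [
                                              ┃     [
                                              ┗━━━━━━
                                                     
                                                     
                                                     
                                                     
                                                     
                                                     
                                                     
                                                     
                                                     
                                                     
                                                     
                                                     


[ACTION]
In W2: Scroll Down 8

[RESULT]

4-01-15 00:00:55.831 [INFO] w░┃             ┃ ┃>[-] w
4-01-15 00:00:58.671 [INFO] q░┃             ┃ ┃   [-]
4-01-15 00:01:00.386 [INFO] c░┃             ┃ ┃     [
4-01-15 00:01:01.659 [INFO] c█┃             ┃ ┃      
4-01-15 00:01:04.231 [DEBUG] ▼┃━━━━━━━━━━━━━┛ ┃      
━━━━━━━━━━━━━━━━━━━━━━━━━━━━━━┛               ┃     [
                                              ┃     [
                                              ┗━━━━━━
                                                     
                                                     
                                                     
                                                     
                                                     
                                                     
                                                     
                                                     
                                                     
                                                     
                                                     
                                                     


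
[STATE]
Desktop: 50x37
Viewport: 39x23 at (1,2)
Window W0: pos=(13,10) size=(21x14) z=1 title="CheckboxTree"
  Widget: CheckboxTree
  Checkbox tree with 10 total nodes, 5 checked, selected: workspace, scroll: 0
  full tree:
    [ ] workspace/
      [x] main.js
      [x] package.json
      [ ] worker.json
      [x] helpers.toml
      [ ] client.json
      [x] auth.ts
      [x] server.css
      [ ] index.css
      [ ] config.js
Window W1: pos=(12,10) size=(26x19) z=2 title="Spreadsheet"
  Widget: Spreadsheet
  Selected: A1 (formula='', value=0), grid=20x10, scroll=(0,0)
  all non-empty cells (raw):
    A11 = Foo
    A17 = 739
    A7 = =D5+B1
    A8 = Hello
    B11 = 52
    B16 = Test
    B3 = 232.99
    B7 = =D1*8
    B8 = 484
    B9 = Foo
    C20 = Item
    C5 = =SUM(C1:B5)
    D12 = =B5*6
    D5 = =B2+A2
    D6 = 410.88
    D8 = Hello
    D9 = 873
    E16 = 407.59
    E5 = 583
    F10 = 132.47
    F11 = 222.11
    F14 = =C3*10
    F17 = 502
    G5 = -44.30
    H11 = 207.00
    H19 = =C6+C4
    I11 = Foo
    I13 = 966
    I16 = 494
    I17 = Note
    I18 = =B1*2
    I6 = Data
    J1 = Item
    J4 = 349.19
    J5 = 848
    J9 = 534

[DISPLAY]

                                       
                                       
                                       
                                       
                                       
                                       
                                       
                                       
           ┏━━━━━━━━━━━━━━━━━━━━━━━━┓  
           ┃ Spreadsheet            ┃  
           ┠────────────────────────┨  
           ┃A1:                     ┃  
           ┃       A       B       C┃  
           ┃------------------------┃  
           ┃  1      [0]       0    ┃  
           ┃  2        0       0    ┃  
           ┃  3        0  232.99    ┃  
           ┃  4        0       0    ┃  
           ┃  5        0       0#CIR┃  
           ┃  6        0       0    ┃  
           ┃  7        0       0    ┃  
           ┃  8 Hello        484    ┃  
           ┃  9        0Foo         ┃  


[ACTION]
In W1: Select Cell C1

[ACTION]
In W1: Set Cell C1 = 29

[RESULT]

                                       
                                       
                                       
                                       
                                       
                                       
                                       
                                       
           ┏━━━━━━━━━━━━━━━━━━━━━━━━┓  
           ┃ Spreadsheet            ┃  
           ┠────────────────────────┨  
           ┃C1: 29                  ┃  
           ┃       A       B       C┃  
           ┃------------------------┃  
           ┃  1        0       0    ┃  
           ┃  2        0       0    ┃  
           ┃  3        0  232.99    ┃  
           ┃  4        0       0    ┃  
           ┃  5        0       0#CIR┃  
           ┃  6        0       0    ┃  
           ┃  7        0       0    ┃  
           ┃  8 Hello        484    ┃  
           ┃  9        0Foo         ┃  


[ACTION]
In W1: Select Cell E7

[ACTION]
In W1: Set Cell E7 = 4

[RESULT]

                                       
                                       
                                       
                                       
                                       
                                       
                                       
                                       
           ┏━━━━━━━━━━━━━━━━━━━━━━━━┓  
           ┃ Spreadsheet            ┃  
           ┠────────────────────────┨  
           ┃E7: 4                   ┃  
           ┃       A       B       C┃  
           ┃------------------------┃  
           ┃  1        0       0    ┃  
           ┃  2        0       0    ┃  
           ┃  3        0  232.99    ┃  
           ┃  4        0       0    ┃  
           ┃  5        0       0#CIR┃  
           ┃  6        0       0    ┃  
           ┃  7        0       0    ┃  
           ┃  8 Hello        484    ┃  
           ┃  9        0Foo         ┃  


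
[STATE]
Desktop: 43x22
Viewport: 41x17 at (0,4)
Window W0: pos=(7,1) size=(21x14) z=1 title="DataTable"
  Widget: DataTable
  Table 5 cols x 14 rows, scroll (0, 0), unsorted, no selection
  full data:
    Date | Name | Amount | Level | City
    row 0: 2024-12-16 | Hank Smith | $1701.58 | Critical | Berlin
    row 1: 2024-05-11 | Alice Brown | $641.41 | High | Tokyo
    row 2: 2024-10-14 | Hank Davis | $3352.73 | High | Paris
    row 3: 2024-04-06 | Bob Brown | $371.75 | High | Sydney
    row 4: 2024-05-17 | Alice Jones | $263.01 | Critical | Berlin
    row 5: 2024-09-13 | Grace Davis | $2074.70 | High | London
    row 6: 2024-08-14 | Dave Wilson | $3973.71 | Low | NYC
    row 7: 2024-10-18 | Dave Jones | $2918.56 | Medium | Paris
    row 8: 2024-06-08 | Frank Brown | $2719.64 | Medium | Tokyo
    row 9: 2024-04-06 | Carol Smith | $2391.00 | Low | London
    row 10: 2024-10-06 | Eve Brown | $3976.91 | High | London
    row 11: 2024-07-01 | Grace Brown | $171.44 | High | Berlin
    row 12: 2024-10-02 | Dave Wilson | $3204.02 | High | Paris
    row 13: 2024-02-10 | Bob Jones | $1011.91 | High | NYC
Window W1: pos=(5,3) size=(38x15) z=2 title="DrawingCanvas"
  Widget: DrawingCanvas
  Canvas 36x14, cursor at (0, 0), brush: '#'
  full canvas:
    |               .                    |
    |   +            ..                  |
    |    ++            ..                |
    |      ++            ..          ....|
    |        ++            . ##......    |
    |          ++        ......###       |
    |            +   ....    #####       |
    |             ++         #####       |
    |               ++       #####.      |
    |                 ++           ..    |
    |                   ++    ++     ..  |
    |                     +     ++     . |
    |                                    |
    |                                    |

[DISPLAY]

     ┃ DrawingCanvas                     
     ┠───────────────────────────────────
     ┃+              .                   
     ┃   +            ..                 
     ┃    ++            ..               
     ┃      ++            ..          ...
     ┃        ++            . ##......   
     ┃          ++        ......###      
     ┃            +   ....    #####      
     ┃             ++         #####      
     ┃               ++       #####.     
     ┃                 ++           ..   
     ┃                   ++    ++     .. 
     ┗━━━━━━━━━━━━━━━━━━━━━━━━━━━━━━━━━━━
                                         
                                         
                                         


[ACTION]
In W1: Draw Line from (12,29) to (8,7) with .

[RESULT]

     ┃ DrawingCanvas                     
     ┠───────────────────────────────────
     ┃+              .                   
     ┃   +            ..                 
     ┃    ++            ..               
     ┃      ++            ..          ...
     ┃        ++            . ##......   
     ┃          ++        ......###      
     ┃            +   ....    #####      
     ┃             ++         #####      
     ┃       ...     ++       #####.     
     ┃          ...... ++           ..   
     ┃                .....    ++     .. 
     ┗━━━━━━━━━━━━━━━━━━━━━━━━━━━━━━━━━━━
                                         
                                         
                                         


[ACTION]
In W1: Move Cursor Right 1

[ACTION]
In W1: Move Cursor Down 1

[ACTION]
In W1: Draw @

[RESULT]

     ┃ DrawingCanvas                     
     ┠───────────────────────────────────
     ┃               .                   
     ┃ @ +            ..                 
     ┃    ++            ..               
     ┃      ++            ..          ...
     ┃        ++            . ##......   
     ┃          ++        ......###      
     ┃            +   ....    #####      
     ┃             ++         #####      
     ┃       ...     ++       #####.     
     ┃          ...... ++           ..   
     ┃                .....    ++     .. 
     ┗━━━━━━━━━━━━━━━━━━━━━━━━━━━━━━━━━━━
                                         
                                         
                                         


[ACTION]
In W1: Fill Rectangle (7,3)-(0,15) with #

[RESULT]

     ┃ DrawingCanvas                     
     ┠───────────────────────────────────
     ┃   #############                   
     ┃ @ #############..                 
     ┃   #############  ..               
     ┃   #############    ..          ...
     ┃   #############      . ##......   
     ┃   #############    ......###      
     ┃   #############....    #####      
     ┃   #############        #####      
     ┃       ...     ++       #####.     
     ┃          ...... ++           ..   
     ┃                .....    ++     .. 
     ┗━━━━━━━━━━━━━━━━━━━━━━━━━━━━━━━━━━━
                                         
                                         
                                         


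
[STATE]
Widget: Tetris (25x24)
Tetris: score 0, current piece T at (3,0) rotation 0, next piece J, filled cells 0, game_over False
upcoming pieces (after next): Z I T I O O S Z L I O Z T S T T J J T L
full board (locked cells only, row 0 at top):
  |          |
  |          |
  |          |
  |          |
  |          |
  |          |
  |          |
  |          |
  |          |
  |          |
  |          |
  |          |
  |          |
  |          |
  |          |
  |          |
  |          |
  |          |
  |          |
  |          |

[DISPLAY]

    ▒     │Next:         
   ▒▒▒    │█             
          │███           
          │              
          │              
          │              
          │Score:        
          │0             
          │              
          │              
          │              
          │              
          │              
          │              
          │              
          │              
          │              
          │              
          │              
          │              
          │              
          │              
          │              
          │              


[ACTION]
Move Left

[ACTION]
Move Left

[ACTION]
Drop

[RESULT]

          │Next:         
  ▒       │█             
 ▒▒▒      │███           
          │              
          │              
          │              
          │Score:        
          │0             
          │              
          │              
          │              
          │              
          │              
          │              
          │              
          │              
          │              
          │              
          │              
          │              
          │              
          │              
          │              
          │              


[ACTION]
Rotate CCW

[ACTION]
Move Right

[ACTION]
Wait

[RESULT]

          │Next:         
          │█             
   ▒      │███           
  ▒▒      │              
   ▒      │              
          │              
          │Score:        
          │0             
          │              
          │              
          │              
          │              
          │              
          │              
          │              
          │              
          │              
          │              
          │              
          │              
          │              
          │              
          │              
          │              


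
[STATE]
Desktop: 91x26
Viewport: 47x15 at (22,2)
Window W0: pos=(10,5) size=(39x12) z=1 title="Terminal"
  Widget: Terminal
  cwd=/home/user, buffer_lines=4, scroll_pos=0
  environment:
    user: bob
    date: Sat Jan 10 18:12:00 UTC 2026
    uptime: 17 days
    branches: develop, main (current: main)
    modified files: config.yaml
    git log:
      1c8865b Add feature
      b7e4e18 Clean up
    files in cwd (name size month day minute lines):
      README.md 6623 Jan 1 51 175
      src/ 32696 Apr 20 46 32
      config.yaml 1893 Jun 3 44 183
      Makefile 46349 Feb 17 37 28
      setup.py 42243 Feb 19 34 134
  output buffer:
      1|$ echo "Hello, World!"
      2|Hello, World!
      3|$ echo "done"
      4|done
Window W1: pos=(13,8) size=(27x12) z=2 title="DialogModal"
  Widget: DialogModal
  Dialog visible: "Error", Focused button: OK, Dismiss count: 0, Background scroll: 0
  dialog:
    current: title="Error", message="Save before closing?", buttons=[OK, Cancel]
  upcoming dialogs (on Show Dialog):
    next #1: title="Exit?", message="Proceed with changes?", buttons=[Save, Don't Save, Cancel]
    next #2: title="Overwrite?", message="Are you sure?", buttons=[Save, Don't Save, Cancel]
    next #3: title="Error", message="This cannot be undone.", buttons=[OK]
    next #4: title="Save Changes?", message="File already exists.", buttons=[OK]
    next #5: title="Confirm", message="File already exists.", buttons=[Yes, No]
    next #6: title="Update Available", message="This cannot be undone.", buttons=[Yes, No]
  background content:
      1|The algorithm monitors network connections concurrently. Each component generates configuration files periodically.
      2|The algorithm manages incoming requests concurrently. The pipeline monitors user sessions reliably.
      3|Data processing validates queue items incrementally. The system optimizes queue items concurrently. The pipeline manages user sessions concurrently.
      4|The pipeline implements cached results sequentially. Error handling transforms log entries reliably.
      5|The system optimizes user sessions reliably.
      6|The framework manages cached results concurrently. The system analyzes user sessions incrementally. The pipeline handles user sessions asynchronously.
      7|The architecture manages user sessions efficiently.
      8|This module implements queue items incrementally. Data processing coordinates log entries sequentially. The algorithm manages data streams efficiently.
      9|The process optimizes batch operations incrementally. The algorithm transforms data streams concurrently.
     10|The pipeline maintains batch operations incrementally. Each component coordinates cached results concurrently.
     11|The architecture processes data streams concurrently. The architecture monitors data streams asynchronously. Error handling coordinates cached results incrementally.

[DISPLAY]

                                               
                                               
                                               
━━━━━━━━━━━━━━━━━━━━━━━━━━┓                    
                          ┃                    
──────────────────────────┨                    
━━━━━━━━━━━━━━━━━┓        ┃                    
odal             ┃        ┃                    
─────────────────┨        ┃                    
rithm monitors ne┃        ┃                    
──────────────┐nc┃        ┃                    
  Error       │es┃        ┃                    
before closing│ c┃        ┃                    
K]  Cancel    │er┃        ┃                    
──────────────┘ac┃━━━━━━━━┛                    


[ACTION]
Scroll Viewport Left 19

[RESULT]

                                               
                                               
                                               
       ┏━━━━━━━━━━━━━━━━━━━━━━━━━━━━━━━━━━━━━┓ 
       ┃ Terminal                            ┃ 
       ┠─────────────────────────────────────┨ 
       ┃$ ┏━━━━━━━━━━━━━━━━━━━━━━━━━┓        ┃ 
       ┃He┃ DialogModal             ┃        ┃ 
       ┃$ ┠─────────────────────────┨        ┃ 
       ┃do┃The algorithm monitors ne┃        ┃ 
       ┃$ ┃Th┌───────────────────┐nc┃        ┃ 
       ┃  ┃Da│       Error       │es┃        ┃ 
       ┃  ┃Th│Save before closing│ c┃        ┃ 
       ┃  ┃Th│   [OK]  Cancel    │er┃        ┃ 
       ┗━━┃Th└───────────────────┘ac┃━━━━━━━━┛ 


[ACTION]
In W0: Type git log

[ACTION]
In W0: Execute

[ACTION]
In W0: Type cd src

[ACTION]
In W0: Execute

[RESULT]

                                               
                                               
                                               
       ┏━━━━━━━━━━━━━━━━━━━━━━━━━━━━━━━━━━━━━┓ 
       ┃ Terminal                            ┃ 
       ┠─────────────────────────────────────┨ 
       ┃$ ┏━━━━━━━━━━━━━━━━━━━━━━━━━┓        ┃ 
       ┃do┃ DialogModal             ┃        ┃ 
       ┃$ ┠─────────────────────────┨        ┃ 
       ┃1c┃The algorithm monitors ne┃        ┃ 
       ┃b7┃Th┌───────────────────┐nc┃        ┃ 
       ┃$ ┃Da│       Error       │es┃        ┃ 
       ┃  ┃Th│Save before closing│ c┃        ┃ 
       ┃$ ┃Th│   [OK]  Cancel    │er┃        ┃ 
       ┗━━┃Th└───────────────────┘ac┃━━━━━━━━┛ 
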